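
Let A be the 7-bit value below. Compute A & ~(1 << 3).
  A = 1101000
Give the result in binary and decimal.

Mask = ~(1 << 3) = 1110111
Bit 3 of A is 1, so AND-ing with the mask clears it to 0.
  1101000
& 1110111
---------
  1100000

Answer: 1100000 (96)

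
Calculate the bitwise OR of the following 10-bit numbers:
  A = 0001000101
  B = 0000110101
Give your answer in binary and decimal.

Apply | to each column (1 where either bit is 1):
  0001000101
| 0000110101
------------
  0001110101

Answer: 0001110101 (117)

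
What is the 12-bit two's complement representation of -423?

1. Binary of +423:  000110100111
2. Invert bits:     111001011000
3. Add 1:           111001011001

Answer: 111001011001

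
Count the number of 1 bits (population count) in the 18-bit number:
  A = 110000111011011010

110000111011011010
1-bits at positions (from bit 0 = LSB): 1, 3, 4, 6, 7, 9, 10, 11, 16, 17
Count = 10

Answer: 10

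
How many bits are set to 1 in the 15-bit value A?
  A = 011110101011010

011110101011010
1-bits at positions (from bit 0 = LSB): 1, 3, 4, 6, 8, 10, 11, 12, 13
Count = 9

Answer: 9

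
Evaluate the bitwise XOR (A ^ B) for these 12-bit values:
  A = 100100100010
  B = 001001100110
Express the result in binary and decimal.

Apply ^ to each column (1 where bits differ):
  100100100010
^ 001001100110
--------------
  101101000100

Answer: 101101000100 (2884)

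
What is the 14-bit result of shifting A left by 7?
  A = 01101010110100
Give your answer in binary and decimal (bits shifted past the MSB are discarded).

Shift left by 7: drop the top 7 bit(s), append 7 zero(s) on the right.
  01101010110100  ->  discard [0110101], keep [0110100], append 0000000
= 01101000000000

Answer: 01101000000000 (6656)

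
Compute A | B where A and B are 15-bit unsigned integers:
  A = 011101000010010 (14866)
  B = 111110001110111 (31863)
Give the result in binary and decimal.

Apply | to each column (1 where either bit is 1):
  011101000010010
| 111110001110111
-----------------
  111111001110111

Answer: 111111001110111 (32375)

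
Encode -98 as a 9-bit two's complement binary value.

1. Binary of +98:  001100010
2. Invert bits:     110011101
3. Add 1:           110011110

Answer: 110011110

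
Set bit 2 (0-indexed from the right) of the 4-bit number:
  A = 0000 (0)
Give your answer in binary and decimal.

Mask = 1 << 2 = 0100
Bit 2 of A is 0, so OR-ing with the mask flips it to 1.
  0000
| 0100
------
  0100

Answer: 0100 (4)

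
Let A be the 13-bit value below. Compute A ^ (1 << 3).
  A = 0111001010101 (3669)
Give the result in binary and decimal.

Mask = 1 << 3 = 0000000001000
Bit 3 of A is 0; XOR with the mask flips it to 1.
  0111001010101
^ 0000000001000
---------------
  0111001011101

Answer: 0111001011101 (3677)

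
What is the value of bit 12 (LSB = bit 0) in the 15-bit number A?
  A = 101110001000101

Bit 12 is the 13th from the right.
  101110001000101
    ^
That bit is 1.

Answer: 1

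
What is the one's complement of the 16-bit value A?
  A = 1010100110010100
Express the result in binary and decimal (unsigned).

Flip each bit (0->1, 1->0):
  1010100110010100
  0101011001101011

Answer: 0101011001101011 (22123)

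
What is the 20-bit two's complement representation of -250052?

1. Binary of +250052:  00111101000011000100
2. Invert bits:     11000010111100111011
3. Add 1:           11000010111100111100

Answer: 11000010111100111100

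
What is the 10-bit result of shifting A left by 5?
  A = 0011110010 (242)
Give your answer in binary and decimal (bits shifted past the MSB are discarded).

Shift left by 5: drop the top 5 bit(s), append 5 zero(s) on the right.
  0011110010  ->  discard [00111], keep [10010], append 00000
= 1001000000

Answer: 1001000000 (576)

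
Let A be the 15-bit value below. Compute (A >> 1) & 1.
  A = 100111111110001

Bit 1 is the 2nd from the right.
  100111111110001
               ^
That bit is 0.

Answer: 0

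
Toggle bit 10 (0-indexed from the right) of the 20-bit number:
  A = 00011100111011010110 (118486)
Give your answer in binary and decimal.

Mask = 1 << 10 = 00000000010000000000
Bit 10 of A is 1; XOR with the mask flips it to 0.
  00011100111011010110
^ 00000000010000000000
----------------------
  00011100101011010110

Answer: 00011100101011010110 (117462)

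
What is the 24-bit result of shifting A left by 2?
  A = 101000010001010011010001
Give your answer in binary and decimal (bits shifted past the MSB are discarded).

Shift left by 2: drop the top 2 bit(s), append 2 zero(s) on the right.
  101000010001010011010001  ->  discard [10], keep [1000010001010011010001], append 00
= 100001000101001101000100

Answer: 100001000101001101000100 (8672068)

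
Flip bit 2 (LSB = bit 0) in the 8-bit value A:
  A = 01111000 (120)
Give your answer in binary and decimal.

Mask = 1 << 2 = 00000100
Bit 2 of A is 0; XOR with the mask flips it to 1.
  01111000
^ 00000100
----------
  01111100

Answer: 01111100 (124)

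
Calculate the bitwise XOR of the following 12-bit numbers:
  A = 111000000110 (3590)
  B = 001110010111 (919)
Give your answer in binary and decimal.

Apply ^ to each column (1 where bits differ):
  111000000110
^ 001110010111
--------------
  110110010001

Answer: 110110010001 (3473)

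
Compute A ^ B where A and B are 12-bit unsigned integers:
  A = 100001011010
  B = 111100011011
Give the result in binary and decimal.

Apply ^ to each column (1 where bits differ):
  100001011010
^ 111100011011
--------------
  011101000001

Answer: 011101000001 (1857)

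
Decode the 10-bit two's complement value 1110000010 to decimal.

MSB is 1, so the value is negative. Find the magnitude:
1. Invert bits:  0001111101
2. Add 1:        0001111110  = 126
3. Apply sign:   -126

Answer: -126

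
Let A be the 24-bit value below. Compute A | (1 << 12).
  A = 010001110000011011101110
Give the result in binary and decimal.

Mask = 1 << 12 = 000000000001000000000000
Bit 12 of A is 0, so OR-ing with the mask flips it to 1.
  010001110000011011101110
| 000000000001000000000000
--------------------------
  010001110001011011101110

Answer: 010001110001011011101110 (4658926)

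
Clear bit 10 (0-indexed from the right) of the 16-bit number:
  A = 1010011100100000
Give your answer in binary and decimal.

Mask = ~(1 << 10) = 1111101111111111
Bit 10 of A is 1, so AND-ing with the mask clears it to 0.
  1010011100100000
& 1111101111111111
------------------
  1010001100100000

Answer: 1010001100100000 (41760)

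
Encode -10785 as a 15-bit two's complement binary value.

1. Binary of +10785:  010101000100001
2. Invert bits:     101010111011110
3. Add 1:           101010111011111

Answer: 101010111011111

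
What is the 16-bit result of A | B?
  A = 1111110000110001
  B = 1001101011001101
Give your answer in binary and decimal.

Apply | to each column (1 where either bit is 1):
  1111110000110001
| 1001101011001101
------------------
  1111111011111101

Answer: 1111111011111101 (65277)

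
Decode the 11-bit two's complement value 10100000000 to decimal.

MSB is 1, so the value is negative. Find the magnitude:
1. Invert bits:  01011111111
2. Add 1:        01100000000  = 768
3. Apply sign:   -768

Answer: -768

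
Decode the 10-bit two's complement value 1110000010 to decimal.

MSB is 1, so the value is negative. Find the magnitude:
1. Invert bits:  0001111101
2. Add 1:        0001111110  = 126
3. Apply sign:   -126

Answer: -126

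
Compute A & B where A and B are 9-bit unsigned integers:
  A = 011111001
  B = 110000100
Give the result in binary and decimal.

Apply & to each column (1 only where both bits are 1):
  011111001
& 110000100
-----------
  010000000

Answer: 010000000 (128)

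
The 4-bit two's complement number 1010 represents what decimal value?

MSB is 1, so the value is negative. Find the magnitude:
1. Invert bits:  0101
2. Add 1:        0110  = 6
3. Apply sign:   -6

Answer: -6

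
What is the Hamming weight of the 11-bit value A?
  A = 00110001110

00110001110
1-bits at positions (from bit 0 = LSB): 1, 2, 3, 7, 8
Count = 5

Answer: 5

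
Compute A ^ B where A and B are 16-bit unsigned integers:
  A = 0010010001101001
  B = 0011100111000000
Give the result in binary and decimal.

Apply ^ to each column (1 where bits differ):
  0010010001101001
^ 0011100111000000
------------------
  0001110110101001

Answer: 0001110110101001 (7593)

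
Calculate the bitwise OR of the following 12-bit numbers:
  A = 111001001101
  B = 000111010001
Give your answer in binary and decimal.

Apply | to each column (1 where either bit is 1):
  111001001101
| 000111010001
--------------
  111111011101

Answer: 111111011101 (4061)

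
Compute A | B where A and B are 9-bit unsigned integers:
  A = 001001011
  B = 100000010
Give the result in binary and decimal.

Apply | to each column (1 where either bit is 1):
  001001011
| 100000010
-----------
  101001011

Answer: 101001011 (331)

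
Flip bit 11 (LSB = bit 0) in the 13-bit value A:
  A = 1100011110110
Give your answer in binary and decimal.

Mask = 1 << 11 = 0100000000000
Bit 11 of A is 1; XOR with the mask flips it to 0.
  1100011110110
^ 0100000000000
---------------
  1000011110110

Answer: 1000011110110 (4342)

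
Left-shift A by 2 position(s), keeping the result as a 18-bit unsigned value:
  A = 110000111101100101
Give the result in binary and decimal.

Shift left by 2: drop the top 2 bit(s), append 2 zero(s) on the right.
  110000111101100101  ->  discard [11], keep [0000111101100101], append 00
= 000011110110010100

Answer: 000011110110010100 (15764)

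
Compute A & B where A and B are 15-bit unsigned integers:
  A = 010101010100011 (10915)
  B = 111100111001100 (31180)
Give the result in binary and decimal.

Apply & to each column (1 only where both bits are 1):
  010101010100011
& 111100111001100
-----------------
  010100010000000

Answer: 010100010000000 (10368)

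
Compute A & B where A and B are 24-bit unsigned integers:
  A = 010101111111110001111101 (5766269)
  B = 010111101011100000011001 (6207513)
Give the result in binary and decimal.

Apply & to each column (1 only where both bits are 1):
  010101111111110001111101
& 010111101011100000011001
--------------------------
  010101101011100000011001

Answer: 010101101011100000011001 (5683225)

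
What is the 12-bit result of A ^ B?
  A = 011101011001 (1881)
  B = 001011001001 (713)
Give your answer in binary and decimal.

Apply ^ to each column (1 where bits differ):
  011101011001
^ 001011001001
--------------
  010110010000

Answer: 010110010000 (1424)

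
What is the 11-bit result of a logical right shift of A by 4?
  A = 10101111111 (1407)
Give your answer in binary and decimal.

Logical shift right by 4: drop the bottom 4 bit(s), prepend 4 zero(s) on the left.
  10101111111  ->  keep [1010111], discard [1111], prepend 0000
= 00001010111

Answer: 00001010111 (87)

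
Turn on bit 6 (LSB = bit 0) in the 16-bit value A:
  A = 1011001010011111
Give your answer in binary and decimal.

Mask = 1 << 6 = 0000000001000000
Bit 6 of A is 0, so OR-ing with the mask flips it to 1.
  1011001010011111
| 0000000001000000
------------------
  1011001011011111

Answer: 1011001011011111 (45791)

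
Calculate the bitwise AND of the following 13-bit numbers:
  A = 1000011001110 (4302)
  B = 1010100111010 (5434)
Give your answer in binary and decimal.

Apply & to each column (1 only where both bits are 1):
  1000011001110
& 1010100111010
---------------
  1000000001010

Answer: 1000000001010 (4106)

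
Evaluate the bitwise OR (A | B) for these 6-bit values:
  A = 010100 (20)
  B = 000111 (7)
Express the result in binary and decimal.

Apply | to each column (1 where either bit is 1):
  010100
| 000111
--------
  010111

Answer: 010111 (23)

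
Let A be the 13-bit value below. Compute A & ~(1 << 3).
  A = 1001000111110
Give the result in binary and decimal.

Mask = ~(1 << 3) = 1111111110111
Bit 3 of A is 1, so AND-ing with the mask clears it to 0.
  1001000111110
& 1111111110111
---------------
  1001000110110

Answer: 1001000110110 (4662)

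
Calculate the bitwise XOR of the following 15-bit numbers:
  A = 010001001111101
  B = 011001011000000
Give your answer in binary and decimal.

Apply ^ to each column (1 where bits differ):
  010001001111101
^ 011001011000000
-----------------
  001000010111101

Answer: 001000010111101 (4285)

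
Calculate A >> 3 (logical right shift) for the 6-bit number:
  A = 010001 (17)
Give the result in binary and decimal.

Logical shift right by 3: drop the bottom 3 bit(s), prepend 3 zero(s) on the left.
  010001  ->  keep [010], discard [001], prepend 000
= 000010

Answer: 000010 (2)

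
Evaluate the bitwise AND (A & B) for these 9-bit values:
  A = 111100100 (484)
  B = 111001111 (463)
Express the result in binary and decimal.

Apply & to each column (1 only where both bits are 1):
  111100100
& 111001111
-----------
  111000100

Answer: 111000100 (452)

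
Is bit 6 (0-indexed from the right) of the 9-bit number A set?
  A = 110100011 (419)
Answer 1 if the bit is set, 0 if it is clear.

Bit 6 is the 7th from the right.
  110100011
    ^
That bit is 0.

Answer: 0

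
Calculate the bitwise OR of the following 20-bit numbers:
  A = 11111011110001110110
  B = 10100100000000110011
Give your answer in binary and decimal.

Apply | to each column (1 where either bit is 1):
  11111011110001110110
| 10100100000000110011
----------------------
  11111111110001110111

Answer: 11111111110001110111 (1047671)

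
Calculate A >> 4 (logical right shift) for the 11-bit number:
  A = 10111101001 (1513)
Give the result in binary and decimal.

Logical shift right by 4: drop the bottom 4 bit(s), prepend 4 zero(s) on the left.
  10111101001  ->  keep [1011110], discard [1001], prepend 0000
= 00001011110

Answer: 00001011110 (94)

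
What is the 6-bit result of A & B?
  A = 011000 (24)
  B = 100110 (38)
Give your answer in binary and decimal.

Apply & to each column (1 only where both bits are 1):
  011000
& 100110
--------
  000000

Answer: 000000 (0)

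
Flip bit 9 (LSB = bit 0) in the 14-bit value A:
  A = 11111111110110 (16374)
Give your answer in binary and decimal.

Mask = 1 << 9 = 00001000000000
Bit 9 of A is 1; XOR with the mask flips it to 0.
  11111111110110
^ 00001000000000
----------------
  11110111110110

Answer: 11110111110110 (15862)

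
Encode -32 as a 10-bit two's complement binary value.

1. Binary of +32:  0000100000
2. Invert bits:     1111011111
3. Add 1:           1111100000

Answer: 1111100000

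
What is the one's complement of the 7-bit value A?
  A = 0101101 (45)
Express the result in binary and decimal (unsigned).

Flip each bit (0->1, 1->0):
  0101101
  1010010

Answer: 1010010 (82)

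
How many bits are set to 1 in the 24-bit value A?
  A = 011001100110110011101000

011001100110110011101000
1-bits at positions (from bit 0 = LSB): 3, 5, 6, 7, 10, 11, 13, 14, 17, 18, 21, 22
Count = 12

Answer: 12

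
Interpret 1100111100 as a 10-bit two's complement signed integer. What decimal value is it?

MSB is 1, so the value is negative. Find the magnitude:
1. Invert bits:  0011000011
2. Add 1:        0011000100  = 196
3. Apply sign:   -196

Answer: -196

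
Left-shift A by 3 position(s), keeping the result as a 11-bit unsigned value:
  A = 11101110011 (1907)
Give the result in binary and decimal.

Shift left by 3: drop the top 3 bit(s), append 3 zero(s) on the right.
  11101110011  ->  discard [111], keep [01110011], append 000
= 01110011000

Answer: 01110011000 (920)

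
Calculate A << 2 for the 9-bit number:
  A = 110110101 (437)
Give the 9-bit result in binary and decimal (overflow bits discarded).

Shift left by 2: drop the top 2 bit(s), append 2 zero(s) on the right.
  110110101  ->  discard [11], keep [0110101], append 00
= 011010100

Answer: 011010100 (212)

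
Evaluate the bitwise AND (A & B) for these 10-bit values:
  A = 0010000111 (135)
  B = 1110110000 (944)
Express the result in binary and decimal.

Apply & to each column (1 only where both bits are 1):
  0010000111
& 1110110000
------------
  0010000000

Answer: 0010000000 (128)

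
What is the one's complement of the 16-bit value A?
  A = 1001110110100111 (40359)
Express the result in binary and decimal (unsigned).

Flip each bit (0->1, 1->0):
  1001110110100111
  0110001001011000

Answer: 0110001001011000 (25176)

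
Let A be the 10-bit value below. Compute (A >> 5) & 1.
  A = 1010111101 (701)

Bit 5 is the 6th from the right.
  1010111101
      ^
That bit is 1.

Answer: 1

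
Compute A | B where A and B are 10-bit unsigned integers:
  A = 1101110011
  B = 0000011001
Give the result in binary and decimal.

Apply | to each column (1 where either bit is 1):
  1101110011
| 0000011001
------------
  1101111011

Answer: 1101111011 (891)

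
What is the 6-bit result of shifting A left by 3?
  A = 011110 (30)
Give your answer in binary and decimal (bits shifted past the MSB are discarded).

Shift left by 3: drop the top 3 bit(s), append 3 zero(s) on the right.
  011110  ->  discard [011], keep [110], append 000
= 110000

Answer: 110000 (48)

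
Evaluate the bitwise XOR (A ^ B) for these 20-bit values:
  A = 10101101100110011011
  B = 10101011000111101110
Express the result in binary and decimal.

Apply ^ to each column (1 where bits differ):
  10101101100110011011
^ 10101011000111101110
----------------------
  00000110100001110101

Answer: 00000110100001110101 (26741)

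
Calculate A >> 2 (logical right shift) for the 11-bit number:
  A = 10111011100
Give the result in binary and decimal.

Logical shift right by 2: drop the bottom 2 bit(s), prepend 2 zero(s) on the left.
  10111011100  ->  keep [101110111], discard [00], prepend 00
= 00101110111

Answer: 00101110111 (375)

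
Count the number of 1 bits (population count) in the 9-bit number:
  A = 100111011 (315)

100111011
1-bits at positions (from bit 0 = LSB): 0, 1, 3, 4, 5, 8
Count = 6

Answer: 6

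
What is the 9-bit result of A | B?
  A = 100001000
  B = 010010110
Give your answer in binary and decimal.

Apply | to each column (1 where either bit is 1):
  100001000
| 010010110
-----------
  110011110

Answer: 110011110 (414)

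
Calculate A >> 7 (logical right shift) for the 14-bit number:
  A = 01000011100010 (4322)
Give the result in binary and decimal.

Logical shift right by 7: drop the bottom 7 bit(s), prepend 7 zero(s) on the left.
  01000011100010  ->  keep [0100001], discard [1100010], prepend 0000000
= 00000000100001

Answer: 00000000100001 (33)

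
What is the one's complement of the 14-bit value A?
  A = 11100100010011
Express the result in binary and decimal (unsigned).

Flip each bit (0->1, 1->0):
  11100100010011
  00011011101100

Answer: 00011011101100 (1772)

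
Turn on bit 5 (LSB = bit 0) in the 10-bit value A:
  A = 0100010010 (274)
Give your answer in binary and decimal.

Mask = 1 << 5 = 0000100000
Bit 5 of A is 0, so OR-ing with the mask flips it to 1.
  0100010010
| 0000100000
------------
  0100110010

Answer: 0100110010 (306)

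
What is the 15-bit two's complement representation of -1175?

1. Binary of +1175:  000010010010111
2. Invert bits:     111101101101000
3. Add 1:           111101101101001

Answer: 111101101101001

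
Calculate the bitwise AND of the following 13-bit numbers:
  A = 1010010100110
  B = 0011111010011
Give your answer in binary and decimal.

Apply & to each column (1 only where both bits are 1):
  1010010100110
& 0011111010011
---------------
  0010010000010

Answer: 0010010000010 (1154)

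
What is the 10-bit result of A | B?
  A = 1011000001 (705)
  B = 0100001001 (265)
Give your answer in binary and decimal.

Apply | to each column (1 where either bit is 1):
  1011000001
| 0100001001
------------
  1111001001

Answer: 1111001001 (969)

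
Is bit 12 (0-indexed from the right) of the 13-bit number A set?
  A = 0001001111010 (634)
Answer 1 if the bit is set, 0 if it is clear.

Bit 12 is the 13th from the right.
  0001001111010
  ^
That bit is 0.

Answer: 0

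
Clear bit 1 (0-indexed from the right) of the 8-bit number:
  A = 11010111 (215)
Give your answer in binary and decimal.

Mask = ~(1 << 1) = 11111101
Bit 1 of A is 1, so AND-ing with the mask clears it to 0.
  11010111
& 11111101
----------
  11010101

Answer: 11010101 (213)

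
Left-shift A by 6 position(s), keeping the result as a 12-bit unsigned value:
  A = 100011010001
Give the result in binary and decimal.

Shift left by 6: drop the top 6 bit(s), append 6 zero(s) on the right.
  100011010001  ->  discard [100011], keep [010001], append 000000
= 010001000000

Answer: 010001000000 (1088)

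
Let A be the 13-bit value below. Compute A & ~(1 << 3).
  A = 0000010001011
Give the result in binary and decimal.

Mask = ~(1 << 3) = 1111111110111
Bit 3 of A is 1, so AND-ing with the mask clears it to 0.
  0000010001011
& 1111111110111
---------------
  0000010000011

Answer: 0000010000011 (131)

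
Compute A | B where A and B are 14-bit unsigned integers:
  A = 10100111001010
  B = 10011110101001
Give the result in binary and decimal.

Apply | to each column (1 where either bit is 1):
  10100111001010
| 10011110101001
----------------
  10111111101011

Answer: 10111111101011 (12267)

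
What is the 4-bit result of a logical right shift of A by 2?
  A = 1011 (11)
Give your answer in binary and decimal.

Logical shift right by 2: drop the bottom 2 bit(s), prepend 2 zero(s) on the left.
  1011  ->  keep [10], discard [11], prepend 00
= 0010

Answer: 0010 (2)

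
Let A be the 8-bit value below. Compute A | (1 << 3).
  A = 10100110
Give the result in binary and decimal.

Mask = 1 << 3 = 00001000
Bit 3 of A is 0, so OR-ing with the mask flips it to 1.
  10100110
| 00001000
----------
  10101110

Answer: 10101110 (174)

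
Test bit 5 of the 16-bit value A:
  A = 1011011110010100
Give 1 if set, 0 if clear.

Bit 5 is the 6th from the right.
  1011011110010100
            ^
That bit is 0.

Answer: 0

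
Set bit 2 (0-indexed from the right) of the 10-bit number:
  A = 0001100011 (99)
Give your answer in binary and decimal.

Mask = 1 << 2 = 0000000100
Bit 2 of A is 0, so OR-ing with the mask flips it to 1.
  0001100011
| 0000000100
------------
  0001100111

Answer: 0001100111 (103)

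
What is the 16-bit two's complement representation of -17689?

1. Binary of +17689:  0100010100011001
2. Invert bits:     1011101011100110
3. Add 1:           1011101011100111

Answer: 1011101011100111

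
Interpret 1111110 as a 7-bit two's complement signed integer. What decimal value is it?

MSB is 1, so the value is negative. Find the magnitude:
1. Invert bits:  0000001
2. Add 1:        0000010  = 2
3. Apply sign:   -2

Answer: -2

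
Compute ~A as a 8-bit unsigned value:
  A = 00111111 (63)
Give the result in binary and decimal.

Flip each bit (0->1, 1->0):
  00111111
  11000000

Answer: 11000000 (192)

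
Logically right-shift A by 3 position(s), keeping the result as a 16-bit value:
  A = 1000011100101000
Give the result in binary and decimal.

Logical shift right by 3: drop the bottom 3 bit(s), prepend 3 zero(s) on the left.
  1000011100101000  ->  keep [1000011100101], discard [000], prepend 000
= 0001000011100101

Answer: 0001000011100101 (4325)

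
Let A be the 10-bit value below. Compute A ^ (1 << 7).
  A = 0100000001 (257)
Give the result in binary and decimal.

Mask = 1 << 7 = 0010000000
Bit 7 of A is 0; XOR with the mask flips it to 1.
  0100000001
^ 0010000000
------------
  0110000001

Answer: 0110000001 (385)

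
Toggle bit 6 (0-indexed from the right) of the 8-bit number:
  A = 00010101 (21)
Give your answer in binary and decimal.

Mask = 1 << 6 = 01000000
Bit 6 of A is 0; XOR with the mask flips it to 1.
  00010101
^ 01000000
----------
  01010101

Answer: 01010101 (85)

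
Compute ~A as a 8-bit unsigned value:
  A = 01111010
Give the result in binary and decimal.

Flip each bit (0->1, 1->0):
  01111010
  10000101

Answer: 10000101 (133)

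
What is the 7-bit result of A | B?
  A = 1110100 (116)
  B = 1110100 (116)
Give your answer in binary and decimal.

Apply | to each column (1 where either bit is 1):
  1110100
| 1110100
---------
  1110100

Answer: 1110100 (116)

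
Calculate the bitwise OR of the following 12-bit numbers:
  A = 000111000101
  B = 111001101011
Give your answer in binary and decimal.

Apply | to each column (1 where either bit is 1):
  000111000101
| 111001101011
--------------
  111111101111

Answer: 111111101111 (4079)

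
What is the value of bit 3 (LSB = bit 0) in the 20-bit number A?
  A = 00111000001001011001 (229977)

Bit 3 is the 4th from the right.
  00111000001001011001
                  ^
That bit is 1.

Answer: 1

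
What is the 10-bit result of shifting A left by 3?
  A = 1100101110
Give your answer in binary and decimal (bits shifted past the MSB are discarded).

Shift left by 3: drop the top 3 bit(s), append 3 zero(s) on the right.
  1100101110  ->  discard [110], keep [0101110], append 000
= 0101110000

Answer: 0101110000 (368)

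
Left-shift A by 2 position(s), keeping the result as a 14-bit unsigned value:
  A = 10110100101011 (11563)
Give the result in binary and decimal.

Shift left by 2: drop the top 2 bit(s), append 2 zero(s) on the right.
  10110100101011  ->  discard [10], keep [110100101011], append 00
= 11010010101100

Answer: 11010010101100 (13484)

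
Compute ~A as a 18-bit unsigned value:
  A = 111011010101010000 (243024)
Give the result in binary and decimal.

Flip each bit (0->1, 1->0):
  111011010101010000
  000100101010101111

Answer: 000100101010101111 (19119)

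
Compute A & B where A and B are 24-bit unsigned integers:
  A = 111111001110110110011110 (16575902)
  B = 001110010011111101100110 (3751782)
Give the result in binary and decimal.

Apply & to each column (1 only where both bits are 1):
  111111001110110110011110
& 001110010011111101100110
--------------------------
  001110000010110100000110

Answer: 001110000010110100000110 (3681542)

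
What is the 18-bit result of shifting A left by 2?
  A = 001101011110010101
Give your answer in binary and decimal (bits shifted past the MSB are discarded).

Shift left by 2: drop the top 2 bit(s), append 2 zero(s) on the right.
  001101011110010101  ->  discard [00], keep [1101011110010101], append 00
= 110101111001010100

Answer: 110101111001010100 (220756)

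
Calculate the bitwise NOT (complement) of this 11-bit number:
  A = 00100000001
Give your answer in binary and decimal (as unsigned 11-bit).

Flip each bit (0->1, 1->0):
  00100000001
  11011111110

Answer: 11011111110 (1790)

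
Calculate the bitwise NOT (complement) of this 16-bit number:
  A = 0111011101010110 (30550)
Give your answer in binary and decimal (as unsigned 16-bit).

Flip each bit (0->1, 1->0):
  0111011101010110
  1000100010101001

Answer: 1000100010101001 (34985)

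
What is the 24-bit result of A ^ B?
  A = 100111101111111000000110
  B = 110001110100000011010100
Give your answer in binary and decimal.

Apply ^ to each column (1 where bits differ):
  100111101111111000000110
^ 110001110100000011010100
--------------------------
  010110011011111011010010

Answer: 010110011011111011010010 (5881554)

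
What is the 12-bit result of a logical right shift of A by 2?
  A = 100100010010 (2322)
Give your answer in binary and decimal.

Logical shift right by 2: drop the bottom 2 bit(s), prepend 2 zero(s) on the left.
  100100010010  ->  keep [1001000100], discard [10], prepend 00
= 001001000100

Answer: 001001000100 (580)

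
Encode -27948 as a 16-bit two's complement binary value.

1. Binary of +27948:  0110110100101100
2. Invert bits:     1001001011010011
3. Add 1:           1001001011010100

Answer: 1001001011010100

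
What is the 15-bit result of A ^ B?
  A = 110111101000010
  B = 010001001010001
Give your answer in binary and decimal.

Apply ^ to each column (1 where bits differ):
  110111101000010
^ 010001001010001
-----------------
  100110100010011

Answer: 100110100010011 (19731)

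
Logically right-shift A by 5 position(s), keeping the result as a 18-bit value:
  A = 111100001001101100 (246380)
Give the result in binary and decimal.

Logical shift right by 5: drop the bottom 5 bit(s), prepend 5 zero(s) on the left.
  111100001001101100  ->  keep [1111000010011], discard [01100], prepend 00000
= 000001111000010011

Answer: 000001111000010011 (7699)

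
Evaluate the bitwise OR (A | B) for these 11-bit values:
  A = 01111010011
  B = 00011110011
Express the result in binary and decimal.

Apply | to each column (1 where either bit is 1):
  01111010011
| 00011110011
-------------
  01111110011

Answer: 01111110011 (1011)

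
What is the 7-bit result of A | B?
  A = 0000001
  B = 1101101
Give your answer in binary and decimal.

Apply | to each column (1 where either bit is 1):
  0000001
| 1101101
---------
  1101101

Answer: 1101101 (109)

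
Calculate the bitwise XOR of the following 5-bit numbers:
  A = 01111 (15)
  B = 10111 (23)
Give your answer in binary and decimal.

Apply ^ to each column (1 where bits differ):
  01111
^ 10111
-------
  11000

Answer: 11000 (24)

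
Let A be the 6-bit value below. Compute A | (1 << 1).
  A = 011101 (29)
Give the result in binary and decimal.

Mask = 1 << 1 = 000010
Bit 1 of A is 0, so OR-ing with the mask flips it to 1.
  011101
| 000010
--------
  011111

Answer: 011111 (31)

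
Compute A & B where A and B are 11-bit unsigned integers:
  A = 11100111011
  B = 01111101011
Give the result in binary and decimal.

Apply & to each column (1 only where both bits are 1):
  11100111011
& 01111101011
-------------
  01100101011

Answer: 01100101011 (811)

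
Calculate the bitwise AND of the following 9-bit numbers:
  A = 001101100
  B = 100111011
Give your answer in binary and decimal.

Apply & to each column (1 only where both bits are 1):
  001101100
& 100111011
-----------
  000101000

Answer: 000101000 (40)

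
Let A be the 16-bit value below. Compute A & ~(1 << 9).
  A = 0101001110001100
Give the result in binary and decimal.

Mask = ~(1 << 9) = 1111110111111111
Bit 9 of A is 1, so AND-ing with the mask clears it to 0.
  0101001110001100
& 1111110111111111
------------------
  0101000110001100

Answer: 0101000110001100 (20876)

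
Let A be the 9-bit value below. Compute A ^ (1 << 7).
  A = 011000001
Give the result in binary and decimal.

Mask = 1 << 7 = 010000000
Bit 7 of A is 1; XOR with the mask flips it to 0.
  011000001
^ 010000000
-----------
  001000001

Answer: 001000001 (65)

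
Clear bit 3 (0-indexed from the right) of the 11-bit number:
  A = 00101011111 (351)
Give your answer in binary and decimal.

Mask = ~(1 << 3) = 11111110111
Bit 3 of A is 1, so AND-ing with the mask clears it to 0.
  00101011111
& 11111110111
-------------
  00101010111

Answer: 00101010111 (343)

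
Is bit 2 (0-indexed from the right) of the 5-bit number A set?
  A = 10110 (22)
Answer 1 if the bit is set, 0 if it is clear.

Bit 2 is the 3rd from the right.
  10110
    ^
That bit is 1.

Answer: 1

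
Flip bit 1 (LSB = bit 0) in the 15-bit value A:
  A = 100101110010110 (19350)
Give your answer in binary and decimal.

Mask = 1 << 1 = 000000000000010
Bit 1 of A is 1; XOR with the mask flips it to 0.
  100101110010110
^ 000000000000010
-----------------
  100101110010100

Answer: 100101110010100 (19348)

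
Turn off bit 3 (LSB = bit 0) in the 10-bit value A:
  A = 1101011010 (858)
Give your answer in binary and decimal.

Mask = ~(1 << 3) = 1111110111
Bit 3 of A is 1, so AND-ing with the mask clears it to 0.
  1101011010
& 1111110111
------------
  1101010010

Answer: 1101010010 (850)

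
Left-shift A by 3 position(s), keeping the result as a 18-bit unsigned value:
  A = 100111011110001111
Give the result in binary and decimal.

Shift left by 3: drop the top 3 bit(s), append 3 zero(s) on the right.
  100111011110001111  ->  discard [100], keep [111011110001111], append 000
= 111011110001111000

Answer: 111011110001111000 (244856)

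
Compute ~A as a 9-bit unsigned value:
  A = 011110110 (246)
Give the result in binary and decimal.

Flip each bit (0->1, 1->0):
  011110110
  100001001

Answer: 100001001 (265)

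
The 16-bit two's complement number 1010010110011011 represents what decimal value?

MSB is 1, so the value is negative. Find the magnitude:
1. Invert bits:  0101101001100100
2. Add 1:        0101101001100101  = 23141
3. Apply sign:   -23141

Answer: -23141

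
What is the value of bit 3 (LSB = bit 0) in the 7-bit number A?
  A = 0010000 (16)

Bit 3 is the 4th from the right.
  0010000
     ^
That bit is 0.

Answer: 0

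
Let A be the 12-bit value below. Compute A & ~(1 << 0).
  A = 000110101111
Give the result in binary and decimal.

Mask = ~(1 << 0) = 111111111110
Bit 0 of A is 1, so AND-ing with the mask clears it to 0.
  000110101111
& 111111111110
--------------
  000110101110

Answer: 000110101110 (430)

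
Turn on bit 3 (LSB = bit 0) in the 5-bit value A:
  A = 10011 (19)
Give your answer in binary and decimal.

Mask = 1 << 3 = 01000
Bit 3 of A is 0, so OR-ing with the mask flips it to 1.
  10011
| 01000
-------
  11011

Answer: 11011 (27)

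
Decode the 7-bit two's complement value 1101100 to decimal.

MSB is 1, so the value is negative. Find the magnitude:
1. Invert bits:  0010011
2. Add 1:        0010100  = 20
3. Apply sign:   -20

Answer: -20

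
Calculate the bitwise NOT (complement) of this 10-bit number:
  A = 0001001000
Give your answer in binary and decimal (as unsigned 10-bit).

Flip each bit (0->1, 1->0):
  0001001000
  1110110111

Answer: 1110110111 (951)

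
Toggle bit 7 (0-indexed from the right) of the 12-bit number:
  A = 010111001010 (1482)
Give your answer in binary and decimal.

Mask = 1 << 7 = 000010000000
Bit 7 of A is 1; XOR with the mask flips it to 0.
  010111001010
^ 000010000000
--------------
  010101001010

Answer: 010101001010 (1354)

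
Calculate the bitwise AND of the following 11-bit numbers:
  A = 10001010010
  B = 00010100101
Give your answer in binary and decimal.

Apply & to each column (1 only where both bits are 1):
  10001010010
& 00010100101
-------------
  00000000000

Answer: 00000000000 (0)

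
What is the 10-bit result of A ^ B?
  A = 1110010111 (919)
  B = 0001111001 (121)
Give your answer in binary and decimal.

Apply ^ to each column (1 where bits differ):
  1110010111
^ 0001111001
------------
  1111101110

Answer: 1111101110 (1006)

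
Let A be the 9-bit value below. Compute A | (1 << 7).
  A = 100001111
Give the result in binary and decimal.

Mask = 1 << 7 = 010000000
Bit 7 of A is 0, so OR-ing with the mask flips it to 1.
  100001111
| 010000000
-----------
  110001111

Answer: 110001111 (399)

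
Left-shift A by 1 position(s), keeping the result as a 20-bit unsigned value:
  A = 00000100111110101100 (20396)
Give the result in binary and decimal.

Shift left by 1: drop the top 1 bit(s), append 1 zero(s) on the right.
  00000100111110101100  ->  discard [0], keep [0000100111110101100], append 0
= 00001001111101011000

Answer: 00001001111101011000 (40792)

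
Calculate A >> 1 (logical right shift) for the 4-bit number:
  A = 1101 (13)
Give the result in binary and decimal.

Logical shift right by 1: drop the bottom 1 bit(s), prepend 1 zero(s) on the left.
  1101  ->  keep [110], discard [1], prepend 0
= 0110

Answer: 0110 (6)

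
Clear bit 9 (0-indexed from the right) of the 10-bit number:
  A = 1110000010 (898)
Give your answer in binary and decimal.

Mask = ~(1 << 9) = 0111111111
Bit 9 of A is 1, so AND-ing with the mask clears it to 0.
  1110000010
& 0111111111
------------
  0110000010

Answer: 0110000010 (386)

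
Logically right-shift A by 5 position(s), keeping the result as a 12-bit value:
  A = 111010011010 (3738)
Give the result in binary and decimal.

Logical shift right by 5: drop the bottom 5 bit(s), prepend 5 zero(s) on the left.
  111010011010  ->  keep [1110100], discard [11010], prepend 00000
= 000001110100

Answer: 000001110100 (116)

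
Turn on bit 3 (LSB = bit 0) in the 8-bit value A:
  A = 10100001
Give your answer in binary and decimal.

Mask = 1 << 3 = 00001000
Bit 3 of A is 0, so OR-ing with the mask flips it to 1.
  10100001
| 00001000
----------
  10101001

Answer: 10101001 (169)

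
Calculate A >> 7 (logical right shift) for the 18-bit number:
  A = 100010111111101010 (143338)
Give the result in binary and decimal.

Logical shift right by 7: drop the bottom 7 bit(s), prepend 7 zero(s) on the left.
  100010111111101010  ->  keep [10001011111], discard [1101010], prepend 0000000
= 000000010001011111

Answer: 000000010001011111 (1119)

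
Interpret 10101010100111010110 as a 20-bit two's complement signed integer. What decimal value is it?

MSB is 1, so the value is negative. Find the magnitude:
1. Invert bits:  01010101011000101001
2. Add 1:        01010101011000101010  = 349738
3. Apply sign:   -349738

Answer: -349738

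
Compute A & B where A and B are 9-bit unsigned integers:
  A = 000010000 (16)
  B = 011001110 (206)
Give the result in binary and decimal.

Apply & to each column (1 only where both bits are 1):
  000010000
& 011001110
-----------
  000000000

Answer: 000000000 (0)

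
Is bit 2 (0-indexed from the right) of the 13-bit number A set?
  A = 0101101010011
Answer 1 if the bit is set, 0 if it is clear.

Bit 2 is the 3rd from the right.
  0101101010011
            ^
That bit is 0.

Answer: 0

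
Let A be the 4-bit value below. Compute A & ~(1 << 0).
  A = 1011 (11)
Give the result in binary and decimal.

Mask = ~(1 << 0) = 1110
Bit 0 of A is 1, so AND-ing with the mask clears it to 0.
  1011
& 1110
------
  1010

Answer: 1010 (10)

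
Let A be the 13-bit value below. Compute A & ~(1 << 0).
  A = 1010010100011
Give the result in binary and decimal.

Mask = ~(1 << 0) = 1111111111110
Bit 0 of A is 1, so AND-ing with the mask clears it to 0.
  1010010100011
& 1111111111110
---------------
  1010010100010

Answer: 1010010100010 (5282)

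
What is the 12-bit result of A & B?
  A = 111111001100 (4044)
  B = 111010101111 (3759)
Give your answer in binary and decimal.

Apply & to each column (1 only where both bits are 1):
  111111001100
& 111010101111
--------------
  111010001100

Answer: 111010001100 (3724)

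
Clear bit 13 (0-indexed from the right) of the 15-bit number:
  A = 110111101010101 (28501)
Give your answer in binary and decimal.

Mask = ~(1 << 13) = 101111111111111
Bit 13 of A is 1, so AND-ing with the mask clears it to 0.
  110111101010101
& 101111111111111
-----------------
  100111101010101

Answer: 100111101010101 (20309)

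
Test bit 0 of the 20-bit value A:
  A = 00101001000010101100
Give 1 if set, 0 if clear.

Bit 0 is the 1st from the right.
  00101001000010101100
                     ^
That bit is 0.

Answer: 0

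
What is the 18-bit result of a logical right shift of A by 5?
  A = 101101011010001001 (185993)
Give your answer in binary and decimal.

Logical shift right by 5: drop the bottom 5 bit(s), prepend 5 zero(s) on the left.
  101101011010001001  ->  keep [1011010110100], discard [01001], prepend 00000
= 000001011010110100

Answer: 000001011010110100 (5812)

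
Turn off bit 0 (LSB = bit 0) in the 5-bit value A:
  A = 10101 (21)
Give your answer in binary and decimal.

Mask = ~(1 << 0) = 11110
Bit 0 of A is 1, so AND-ing with the mask clears it to 0.
  10101
& 11110
-------
  10100

Answer: 10100 (20)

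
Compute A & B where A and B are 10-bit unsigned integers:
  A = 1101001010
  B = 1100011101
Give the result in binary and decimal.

Apply & to each column (1 only where both bits are 1):
  1101001010
& 1100011101
------------
  1100001000

Answer: 1100001000 (776)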